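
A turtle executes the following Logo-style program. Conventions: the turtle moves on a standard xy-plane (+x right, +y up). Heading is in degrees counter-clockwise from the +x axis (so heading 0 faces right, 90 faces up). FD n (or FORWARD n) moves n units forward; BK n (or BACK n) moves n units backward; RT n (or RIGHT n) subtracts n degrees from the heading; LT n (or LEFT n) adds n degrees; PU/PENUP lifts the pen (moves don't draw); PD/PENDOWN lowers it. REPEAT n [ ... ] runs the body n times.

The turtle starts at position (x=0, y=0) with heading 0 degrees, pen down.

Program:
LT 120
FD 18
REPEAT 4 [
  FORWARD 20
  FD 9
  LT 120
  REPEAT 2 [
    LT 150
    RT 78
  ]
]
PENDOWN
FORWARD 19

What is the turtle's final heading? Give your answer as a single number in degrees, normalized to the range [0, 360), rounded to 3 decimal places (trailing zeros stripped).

Answer: 96

Derivation:
Executing turtle program step by step:
Start: pos=(0,0), heading=0, pen down
LT 120: heading 0 -> 120
FD 18: (0,0) -> (-9,15.588) [heading=120, draw]
REPEAT 4 [
  -- iteration 1/4 --
  FD 20: (-9,15.588) -> (-19,32.909) [heading=120, draw]
  FD 9: (-19,32.909) -> (-23.5,40.703) [heading=120, draw]
  LT 120: heading 120 -> 240
  REPEAT 2 [
    -- iteration 1/2 --
    LT 150: heading 240 -> 30
    RT 78: heading 30 -> 312
    -- iteration 2/2 --
    LT 150: heading 312 -> 102
    RT 78: heading 102 -> 24
  ]
  -- iteration 2/4 --
  FD 20: (-23.5,40.703) -> (-5.229,48.838) [heading=24, draw]
  FD 9: (-5.229,48.838) -> (2.993,52.499) [heading=24, draw]
  LT 120: heading 24 -> 144
  REPEAT 2 [
    -- iteration 1/2 --
    LT 150: heading 144 -> 294
    RT 78: heading 294 -> 216
    -- iteration 2/2 --
    LT 150: heading 216 -> 6
    RT 78: heading 6 -> 288
  ]
  -- iteration 3/4 --
  FD 20: (2.993,52.499) -> (9.173,33.477) [heading=288, draw]
  FD 9: (9.173,33.477) -> (11.954,24.918) [heading=288, draw]
  LT 120: heading 288 -> 48
  REPEAT 2 [
    -- iteration 1/2 --
    LT 150: heading 48 -> 198
    RT 78: heading 198 -> 120
    -- iteration 2/2 --
    LT 150: heading 120 -> 270
    RT 78: heading 270 -> 192
  ]
  -- iteration 4/4 --
  FD 20: (11.954,24.918) -> (-7.609,20.76) [heading=192, draw]
  FD 9: (-7.609,20.76) -> (-16.412,18.888) [heading=192, draw]
  LT 120: heading 192 -> 312
  REPEAT 2 [
    -- iteration 1/2 --
    LT 150: heading 312 -> 102
    RT 78: heading 102 -> 24
    -- iteration 2/2 --
    LT 150: heading 24 -> 174
    RT 78: heading 174 -> 96
  ]
]
PD: pen down
FD 19: (-16.412,18.888) -> (-18.398,37.784) [heading=96, draw]
Final: pos=(-18.398,37.784), heading=96, 10 segment(s) drawn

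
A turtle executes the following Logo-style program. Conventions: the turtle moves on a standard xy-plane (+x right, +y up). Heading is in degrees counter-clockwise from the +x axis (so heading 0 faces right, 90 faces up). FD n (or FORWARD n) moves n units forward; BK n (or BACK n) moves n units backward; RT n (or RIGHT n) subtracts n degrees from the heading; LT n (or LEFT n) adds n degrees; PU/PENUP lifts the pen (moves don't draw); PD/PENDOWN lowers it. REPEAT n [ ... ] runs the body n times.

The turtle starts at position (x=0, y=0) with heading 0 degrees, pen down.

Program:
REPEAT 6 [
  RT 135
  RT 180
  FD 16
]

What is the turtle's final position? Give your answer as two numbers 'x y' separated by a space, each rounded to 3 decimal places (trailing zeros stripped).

Answer: -27.314 11.314

Derivation:
Executing turtle program step by step:
Start: pos=(0,0), heading=0, pen down
REPEAT 6 [
  -- iteration 1/6 --
  RT 135: heading 0 -> 225
  RT 180: heading 225 -> 45
  FD 16: (0,0) -> (11.314,11.314) [heading=45, draw]
  -- iteration 2/6 --
  RT 135: heading 45 -> 270
  RT 180: heading 270 -> 90
  FD 16: (11.314,11.314) -> (11.314,27.314) [heading=90, draw]
  -- iteration 3/6 --
  RT 135: heading 90 -> 315
  RT 180: heading 315 -> 135
  FD 16: (11.314,27.314) -> (0,38.627) [heading=135, draw]
  -- iteration 4/6 --
  RT 135: heading 135 -> 0
  RT 180: heading 0 -> 180
  FD 16: (0,38.627) -> (-16,38.627) [heading=180, draw]
  -- iteration 5/6 --
  RT 135: heading 180 -> 45
  RT 180: heading 45 -> 225
  FD 16: (-16,38.627) -> (-27.314,27.314) [heading=225, draw]
  -- iteration 6/6 --
  RT 135: heading 225 -> 90
  RT 180: heading 90 -> 270
  FD 16: (-27.314,27.314) -> (-27.314,11.314) [heading=270, draw]
]
Final: pos=(-27.314,11.314), heading=270, 6 segment(s) drawn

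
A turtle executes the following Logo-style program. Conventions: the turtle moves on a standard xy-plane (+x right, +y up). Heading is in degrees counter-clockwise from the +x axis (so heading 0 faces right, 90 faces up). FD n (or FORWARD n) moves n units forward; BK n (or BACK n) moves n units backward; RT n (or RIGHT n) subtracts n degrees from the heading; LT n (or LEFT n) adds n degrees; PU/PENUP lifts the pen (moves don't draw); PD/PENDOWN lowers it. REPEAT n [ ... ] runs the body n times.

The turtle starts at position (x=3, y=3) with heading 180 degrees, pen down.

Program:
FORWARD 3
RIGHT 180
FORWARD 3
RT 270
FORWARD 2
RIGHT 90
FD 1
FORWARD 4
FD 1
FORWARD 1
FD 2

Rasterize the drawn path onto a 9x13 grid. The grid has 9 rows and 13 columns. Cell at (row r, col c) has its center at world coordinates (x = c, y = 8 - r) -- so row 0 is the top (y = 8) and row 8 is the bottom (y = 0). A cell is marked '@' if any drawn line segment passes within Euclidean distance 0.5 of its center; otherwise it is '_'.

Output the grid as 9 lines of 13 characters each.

Segment 0: (3,3) -> (0,3)
Segment 1: (0,3) -> (3,3)
Segment 2: (3,3) -> (3,5)
Segment 3: (3,5) -> (4,5)
Segment 4: (4,5) -> (8,5)
Segment 5: (8,5) -> (9,5)
Segment 6: (9,5) -> (10,5)
Segment 7: (10,5) -> (12,5)

Answer: _____________
_____________
_____________
___@@@@@@@@@@
___@_________
@@@@_________
_____________
_____________
_____________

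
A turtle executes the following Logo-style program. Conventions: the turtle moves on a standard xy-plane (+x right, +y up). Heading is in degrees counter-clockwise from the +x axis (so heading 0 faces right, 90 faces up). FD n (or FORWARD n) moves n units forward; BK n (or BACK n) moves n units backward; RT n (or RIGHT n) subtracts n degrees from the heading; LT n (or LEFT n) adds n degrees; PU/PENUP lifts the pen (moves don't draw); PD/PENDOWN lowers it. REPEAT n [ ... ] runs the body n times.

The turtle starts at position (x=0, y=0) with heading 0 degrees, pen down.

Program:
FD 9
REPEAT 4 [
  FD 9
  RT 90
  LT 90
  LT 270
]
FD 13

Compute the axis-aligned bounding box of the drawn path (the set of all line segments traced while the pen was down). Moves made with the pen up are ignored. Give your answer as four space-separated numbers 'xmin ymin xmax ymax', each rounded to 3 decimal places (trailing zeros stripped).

Answer: 0 -9 22 0

Derivation:
Executing turtle program step by step:
Start: pos=(0,0), heading=0, pen down
FD 9: (0,0) -> (9,0) [heading=0, draw]
REPEAT 4 [
  -- iteration 1/4 --
  FD 9: (9,0) -> (18,0) [heading=0, draw]
  RT 90: heading 0 -> 270
  LT 90: heading 270 -> 0
  LT 270: heading 0 -> 270
  -- iteration 2/4 --
  FD 9: (18,0) -> (18,-9) [heading=270, draw]
  RT 90: heading 270 -> 180
  LT 90: heading 180 -> 270
  LT 270: heading 270 -> 180
  -- iteration 3/4 --
  FD 9: (18,-9) -> (9,-9) [heading=180, draw]
  RT 90: heading 180 -> 90
  LT 90: heading 90 -> 180
  LT 270: heading 180 -> 90
  -- iteration 4/4 --
  FD 9: (9,-9) -> (9,0) [heading=90, draw]
  RT 90: heading 90 -> 0
  LT 90: heading 0 -> 90
  LT 270: heading 90 -> 0
]
FD 13: (9,0) -> (22,0) [heading=0, draw]
Final: pos=(22,0), heading=0, 6 segment(s) drawn

Segment endpoints: x in {0, 9, 9, 18, 22}, y in {-9, -9, 0, 0, 0}
xmin=0, ymin=-9, xmax=22, ymax=0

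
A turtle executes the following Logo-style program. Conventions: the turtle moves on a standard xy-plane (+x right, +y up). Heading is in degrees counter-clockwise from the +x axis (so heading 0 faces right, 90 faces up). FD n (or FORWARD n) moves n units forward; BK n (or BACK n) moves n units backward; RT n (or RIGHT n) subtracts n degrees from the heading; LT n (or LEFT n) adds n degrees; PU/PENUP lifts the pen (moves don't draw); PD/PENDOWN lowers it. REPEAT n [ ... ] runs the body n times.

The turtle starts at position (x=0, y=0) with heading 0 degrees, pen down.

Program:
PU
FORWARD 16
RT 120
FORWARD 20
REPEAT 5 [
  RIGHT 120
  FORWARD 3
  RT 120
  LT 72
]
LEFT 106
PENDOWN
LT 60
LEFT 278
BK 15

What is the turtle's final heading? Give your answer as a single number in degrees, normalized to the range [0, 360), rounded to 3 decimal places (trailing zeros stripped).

Executing turtle program step by step:
Start: pos=(0,0), heading=0, pen down
PU: pen up
FD 16: (0,0) -> (16,0) [heading=0, move]
RT 120: heading 0 -> 240
FD 20: (16,0) -> (6,-17.321) [heading=240, move]
REPEAT 5 [
  -- iteration 1/5 --
  RT 120: heading 240 -> 120
  FD 3: (6,-17.321) -> (4.5,-14.722) [heading=120, move]
  RT 120: heading 120 -> 0
  LT 72: heading 0 -> 72
  -- iteration 2/5 --
  RT 120: heading 72 -> 312
  FD 3: (4.5,-14.722) -> (6.507,-16.952) [heading=312, move]
  RT 120: heading 312 -> 192
  LT 72: heading 192 -> 264
  -- iteration 3/5 --
  RT 120: heading 264 -> 144
  FD 3: (6.507,-16.952) -> (4.08,-15.189) [heading=144, move]
  RT 120: heading 144 -> 24
  LT 72: heading 24 -> 96
  -- iteration 4/5 --
  RT 120: heading 96 -> 336
  FD 3: (4.08,-15.189) -> (6.821,-16.409) [heading=336, move]
  RT 120: heading 336 -> 216
  LT 72: heading 216 -> 288
  -- iteration 5/5 --
  RT 120: heading 288 -> 168
  FD 3: (6.821,-16.409) -> (3.887,-15.785) [heading=168, move]
  RT 120: heading 168 -> 48
  LT 72: heading 48 -> 120
]
LT 106: heading 120 -> 226
PD: pen down
LT 60: heading 226 -> 286
LT 278: heading 286 -> 204
BK 15: (3.887,-15.785) -> (17.59,-9.684) [heading=204, draw]
Final: pos=(17.59,-9.684), heading=204, 1 segment(s) drawn

Answer: 204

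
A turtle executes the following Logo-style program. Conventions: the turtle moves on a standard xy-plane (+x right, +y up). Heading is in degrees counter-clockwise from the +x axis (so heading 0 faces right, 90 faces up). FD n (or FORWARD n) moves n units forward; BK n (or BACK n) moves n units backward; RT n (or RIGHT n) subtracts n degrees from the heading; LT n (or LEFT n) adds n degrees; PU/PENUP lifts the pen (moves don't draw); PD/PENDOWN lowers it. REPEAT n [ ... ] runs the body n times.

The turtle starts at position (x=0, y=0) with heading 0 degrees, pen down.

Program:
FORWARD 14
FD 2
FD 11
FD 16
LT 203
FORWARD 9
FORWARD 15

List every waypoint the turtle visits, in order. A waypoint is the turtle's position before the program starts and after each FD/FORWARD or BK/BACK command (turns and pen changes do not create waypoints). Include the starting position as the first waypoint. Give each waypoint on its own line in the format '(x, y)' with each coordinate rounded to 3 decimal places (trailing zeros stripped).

Executing turtle program step by step:
Start: pos=(0,0), heading=0, pen down
FD 14: (0,0) -> (14,0) [heading=0, draw]
FD 2: (14,0) -> (16,0) [heading=0, draw]
FD 11: (16,0) -> (27,0) [heading=0, draw]
FD 16: (27,0) -> (43,0) [heading=0, draw]
LT 203: heading 0 -> 203
FD 9: (43,0) -> (34.715,-3.517) [heading=203, draw]
FD 15: (34.715,-3.517) -> (20.908,-9.378) [heading=203, draw]
Final: pos=(20.908,-9.378), heading=203, 6 segment(s) drawn
Waypoints (7 total):
(0, 0)
(14, 0)
(16, 0)
(27, 0)
(43, 0)
(34.715, -3.517)
(20.908, -9.378)

Answer: (0, 0)
(14, 0)
(16, 0)
(27, 0)
(43, 0)
(34.715, -3.517)
(20.908, -9.378)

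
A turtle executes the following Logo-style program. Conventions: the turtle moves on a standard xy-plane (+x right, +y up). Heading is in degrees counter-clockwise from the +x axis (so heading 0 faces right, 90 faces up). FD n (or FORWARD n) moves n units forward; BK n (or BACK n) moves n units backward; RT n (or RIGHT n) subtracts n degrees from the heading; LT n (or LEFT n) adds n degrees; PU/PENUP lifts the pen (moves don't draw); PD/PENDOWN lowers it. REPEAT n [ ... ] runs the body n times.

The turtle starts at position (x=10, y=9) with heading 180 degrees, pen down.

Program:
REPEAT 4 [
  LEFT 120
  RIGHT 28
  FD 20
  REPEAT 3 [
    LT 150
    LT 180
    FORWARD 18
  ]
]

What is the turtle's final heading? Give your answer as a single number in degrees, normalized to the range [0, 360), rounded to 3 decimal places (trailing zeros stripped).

Answer: 188

Derivation:
Executing turtle program step by step:
Start: pos=(10,9), heading=180, pen down
REPEAT 4 [
  -- iteration 1/4 --
  LT 120: heading 180 -> 300
  RT 28: heading 300 -> 272
  FD 20: (10,9) -> (10.698,-10.988) [heading=272, draw]
  REPEAT 3 [
    -- iteration 1/3 --
    LT 150: heading 272 -> 62
    LT 180: heading 62 -> 242
    FD 18: (10.698,-10.988) -> (2.248,-26.881) [heading=242, draw]
    -- iteration 2/3 --
    LT 150: heading 242 -> 32
    LT 180: heading 32 -> 212
    FD 18: (2.248,-26.881) -> (-13.017,-36.419) [heading=212, draw]
    -- iteration 3/3 --
    LT 150: heading 212 -> 2
    LT 180: heading 2 -> 182
    FD 18: (-13.017,-36.419) -> (-31.006,-37.048) [heading=182, draw]
  ]
  -- iteration 2/4 --
  LT 120: heading 182 -> 302
  RT 28: heading 302 -> 274
  FD 20: (-31.006,-37.048) -> (-29.611,-56.999) [heading=274, draw]
  REPEAT 3 [
    -- iteration 1/3 --
    LT 150: heading 274 -> 64
    LT 180: heading 64 -> 244
    FD 18: (-29.611,-56.999) -> (-37.502,-73.177) [heading=244, draw]
    -- iteration 2/3 --
    LT 150: heading 244 -> 34
    LT 180: heading 34 -> 214
    FD 18: (-37.502,-73.177) -> (-52.425,-83.243) [heading=214, draw]
    -- iteration 3/3 --
    LT 150: heading 214 -> 4
    LT 180: heading 4 -> 184
    FD 18: (-52.425,-83.243) -> (-70.381,-84.498) [heading=184, draw]
  ]
  -- iteration 3/4 --
  LT 120: heading 184 -> 304
  RT 28: heading 304 -> 276
  FD 20: (-70.381,-84.498) -> (-68.29,-104.389) [heading=276, draw]
  REPEAT 3 [
    -- iteration 1/3 --
    LT 150: heading 276 -> 66
    LT 180: heading 66 -> 246
    FD 18: (-68.29,-104.389) -> (-75.611,-120.833) [heading=246, draw]
    -- iteration 2/3 --
    LT 150: heading 246 -> 36
    LT 180: heading 36 -> 216
    FD 18: (-75.611,-120.833) -> (-90.174,-131.413) [heading=216, draw]
    -- iteration 3/3 --
    LT 150: heading 216 -> 6
    LT 180: heading 6 -> 186
    FD 18: (-90.174,-131.413) -> (-108.075,-133.294) [heading=186, draw]
  ]
  -- iteration 4/4 --
  LT 120: heading 186 -> 306
  RT 28: heading 306 -> 278
  FD 20: (-108.075,-133.294) -> (-105.292,-153.1) [heading=278, draw]
  REPEAT 3 [
    -- iteration 1/3 --
    LT 150: heading 278 -> 68
    LT 180: heading 68 -> 248
    FD 18: (-105.292,-153.1) -> (-112.035,-169.789) [heading=248, draw]
    -- iteration 2/3 --
    LT 150: heading 248 -> 38
    LT 180: heading 38 -> 218
    FD 18: (-112.035,-169.789) -> (-126.219,-180.871) [heading=218, draw]
    -- iteration 3/3 --
    LT 150: heading 218 -> 8
    LT 180: heading 8 -> 188
    FD 18: (-126.219,-180.871) -> (-144.044,-183.376) [heading=188, draw]
  ]
]
Final: pos=(-144.044,-183.376), heading=188, 16 segment(s) drawn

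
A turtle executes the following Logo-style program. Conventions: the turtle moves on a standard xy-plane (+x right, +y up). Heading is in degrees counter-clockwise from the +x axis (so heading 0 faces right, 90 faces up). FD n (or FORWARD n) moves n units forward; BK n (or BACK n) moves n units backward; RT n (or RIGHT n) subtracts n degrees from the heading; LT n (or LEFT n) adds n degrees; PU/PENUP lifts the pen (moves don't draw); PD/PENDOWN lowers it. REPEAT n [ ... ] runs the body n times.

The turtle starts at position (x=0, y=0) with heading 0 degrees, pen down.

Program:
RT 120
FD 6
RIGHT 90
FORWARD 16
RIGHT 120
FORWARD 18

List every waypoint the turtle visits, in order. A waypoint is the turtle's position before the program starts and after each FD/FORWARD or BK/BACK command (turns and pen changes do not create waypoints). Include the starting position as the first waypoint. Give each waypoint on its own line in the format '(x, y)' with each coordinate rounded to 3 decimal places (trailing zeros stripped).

Executing turtle program step by step:
Start: pos=(0,0), heading=0, pen down
RT 120: heading 0 -> 240
FD 6: (0,0) -> (-3,-5.196) [heading=240, draw]
RT 90: heading 240 -> 150
FD 16: (-3,-5.196) -> (-16.856,2.804) [heading=150, draw]
RT 120: heading 150 -> 30
FD 18: (-16.856,2.804) -> (-1.268,11.804) [heading=30, draw]
Final: pos=(-1.268,11.804), heading=30, 3 segment(s) drawn
Waypoints (4 total):
(0, 0)
(-3, -5.196)
(-16.856, 2.804)
(-1.268, 11.804)

Answer: (0, 0)
(-3, -5.196)
(-16.856, 2.804)
(-1.268, 11.804)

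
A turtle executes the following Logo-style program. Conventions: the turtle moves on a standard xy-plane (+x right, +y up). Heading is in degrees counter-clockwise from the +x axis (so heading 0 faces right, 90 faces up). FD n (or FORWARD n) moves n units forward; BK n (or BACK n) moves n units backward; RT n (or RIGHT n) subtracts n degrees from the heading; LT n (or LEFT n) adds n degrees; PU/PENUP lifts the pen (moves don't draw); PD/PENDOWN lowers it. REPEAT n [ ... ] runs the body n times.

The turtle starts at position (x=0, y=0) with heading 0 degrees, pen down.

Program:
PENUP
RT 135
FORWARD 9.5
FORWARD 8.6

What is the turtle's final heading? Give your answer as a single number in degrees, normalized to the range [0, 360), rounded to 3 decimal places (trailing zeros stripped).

Answer: 225

Derivation:
Executing turtle program step by step:
Start: pos=(0,0), heading=0, pen down
PU: pen up
RT 135: heading 0 -> 225
FD 9.5: (0,0) -> (-6.718,-6.718) [heading=225, move]
FD 8.6: (-6.718,-6.718) -> (-12.799,-12.799) [heading=225, move]
Final: pos=(-12.799,-12.799), heading=225, 0 segment(s) drawn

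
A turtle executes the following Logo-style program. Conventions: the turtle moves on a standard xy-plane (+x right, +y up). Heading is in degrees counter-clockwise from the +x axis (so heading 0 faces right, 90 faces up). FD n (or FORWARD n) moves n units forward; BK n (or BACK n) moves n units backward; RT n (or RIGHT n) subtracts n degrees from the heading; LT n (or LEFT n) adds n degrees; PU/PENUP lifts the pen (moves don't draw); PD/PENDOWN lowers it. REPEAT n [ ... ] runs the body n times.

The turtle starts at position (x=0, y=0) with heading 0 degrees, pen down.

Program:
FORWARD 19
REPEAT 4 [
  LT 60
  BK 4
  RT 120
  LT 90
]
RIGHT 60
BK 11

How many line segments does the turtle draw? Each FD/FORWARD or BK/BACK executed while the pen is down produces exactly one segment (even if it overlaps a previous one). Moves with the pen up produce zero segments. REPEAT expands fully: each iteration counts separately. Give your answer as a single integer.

Executing turtle program step by step:
Start: pos=(0,0), heading=0, pen down
FD 19: (0,0) -> (19,0) [heading=0, draw]
REPEAT 4 [
  -- iteration 1/4 --
  LT 60: heading 0 -> 60
  BK 4: (19,0) -> (17,-3.464) [heading=60, draw]
  RT 120: heading 60 -> 300
  LT 90: heading 300 -> 30
  -- iteration 2/4 --
  LT 60: heading 30 -> 90
  BK 4: (17,-3.464) -> (17,-7.464) [heading=90, draw]
  RT 120: heading 90 -> 330
  LT 90: heading 330 -> 60
  -- iteration 3/4 --
  LT 60: heading 60 -> 120
  BK 4: (17,-7.464) -> (19,-10.928) [heading=120, draw]
  RT 120: heading 120 -> 0
  LT 90: heading 0 -> 90
  -- iteration 4/4 --
  LT 60: heading 90 -> 150
  BK 4: (19,-10.928) -> (22.464,-12.928) [heading=150, draw]
  RT 120: heading 150 -> 30
  LT 90: heading 30 -> 120
]
RT 60: heading 120 -> 60
BK 11: (22.464,-12.928) -> (16.964,-22.454) [heading=60, draw]
Final: pos=(16.964,-22.454), heading=60, 6 segment(s) drawn
Segments drawn: 6

Answer: 6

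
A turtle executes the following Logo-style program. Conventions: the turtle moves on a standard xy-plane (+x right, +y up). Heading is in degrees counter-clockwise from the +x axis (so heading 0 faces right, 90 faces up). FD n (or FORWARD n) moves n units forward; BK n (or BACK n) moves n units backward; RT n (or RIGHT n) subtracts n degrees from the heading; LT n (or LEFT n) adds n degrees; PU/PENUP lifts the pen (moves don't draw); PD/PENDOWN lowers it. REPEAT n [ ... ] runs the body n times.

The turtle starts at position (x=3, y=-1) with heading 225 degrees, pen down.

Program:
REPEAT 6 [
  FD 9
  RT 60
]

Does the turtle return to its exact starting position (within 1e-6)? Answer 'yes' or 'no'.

Executing turtle program step by step:
Start: pos=(3,-1), heading=225, pen down
REPEAT 6 [
  -- iteration 1/6 --
  FD 9: (3,-1) -> (-3.364,-7.364) [heading=225, draw]
  RT 60: heading 225 -> 165
  -- iteration 2/6 --
  FD 9: (-3.364,-7.364) -> (-12.057,-5.035) [heading=165, draw]
  RT 60: heading 165 -> 105
  -- iteration 3/6 --
  FD 9: (-12.057,-5.035) -> (-14.387,3.659) [heading=105, draw]
  RT 60: heading 105 -> 45
  -- iteration 4/6 --
  FD 9: (-14.387,3.659) -> (-8.023,10.023) [heading=45, draw]
  RT 60: heading 45 -> 345
  -- iteration 5/6 --
  FD 9: (-8.023,10.023) -> (0.671,7.693) [heading=345, draw]
  RT 60: heading 345 -> 285
  -- iteration 6/6 --
  FD 9: (0.671,7.693) -> (3,-1) [heading=285, draw]
  RT 60: heading 285 -> 225
]
Final: pos=(3,-1), heading=225, 6 segment(s) drawn

Start position: (3, -1)
Final position: (3, -1)
Distance = 0; < 1e-6 -> CLOSED

Answer: yes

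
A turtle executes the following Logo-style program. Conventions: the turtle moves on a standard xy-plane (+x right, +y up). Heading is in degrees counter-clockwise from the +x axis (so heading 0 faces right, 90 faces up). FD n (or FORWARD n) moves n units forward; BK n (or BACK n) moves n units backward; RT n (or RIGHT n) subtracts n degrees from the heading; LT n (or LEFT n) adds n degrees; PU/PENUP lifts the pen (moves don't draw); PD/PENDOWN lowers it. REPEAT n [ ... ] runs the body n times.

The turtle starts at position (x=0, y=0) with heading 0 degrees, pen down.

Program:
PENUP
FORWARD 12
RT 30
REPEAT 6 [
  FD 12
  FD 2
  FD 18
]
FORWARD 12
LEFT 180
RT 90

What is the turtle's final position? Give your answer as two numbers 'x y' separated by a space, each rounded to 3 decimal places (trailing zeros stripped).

Executing turtle program step by step:
Start: pos=(0,0), heading=0, pen down
PU: pen up
FD 12: (0,0) -> (12,0) [heading=0, move]
RT 30: heading 0 -> 330
REPEAT 6 [
  -- iteration 1/6 --
  FD 12: (12,0) -> (22.392,-6) [heading=330, move]
  FD 2: (22.392,-6) -> (24.124,-7) [heading=330, move]
  FD 18: (24.124,-7) -> (39.713,-16) [heading=330, move]
  -- iteration 2/6 --
  FD 12: (39.713,-16) -> (50.105,-22) [heading=330, move]
  FD 2: (50.105,-22) -> (51.837,-23) [heading=330, move]
  FD 18: (51.837,-23) -> (67.426,-32) [heading=330, move]
  -- iteration 3/6 --
  FD 12: (67.426,-32) -> (77.818,-38) [heading=330, move]
  FD 2: (77.818,-38) -> (79.55,-39) [heading=330, move]
  FD 18: (79.55,-39) -> (95.138,-48) [heading=330, move]
  -- iteration 4/6 --
  FD 12: (95.138,-48) -> (105.531,-54) [heading=330, move]
  FD 2: (105.531,-54) -> (107.263,-55) [heading=330, move]
  FD 18: (107.263,-55) -> (122.851,-64) [heading=330, move]
  -- iteration 5/6 --
  FD 12: (122.851,-64) -> (133.244,-70) [heading=330, move]
  FD 2: (133.244,-70) -> (134.976,-71) [heading=330, move]
  FD 18: (134.976,-71) -> (150.564,-80) [heading=330, move]
  -- iteration 6/6 --
  FD 12: (150.564,-80) -> (160.956,-86) [heading=330, move]
  FD 2: (160.956,-86) -> (162.688,-87) [heading=330, move]
  FD 18: (162.688,-87) -> (178.277,-96) [heading=330, move]
]
FD 12: (178.277,-96) -> (188.669,-102) [heading=330, move]
LT 180: heading 330 -> 150
RT 90: heading 150 -> 60
Final: pos=(188.669,-102), heading=60, 0 segment(s) drawn

Answer: 188.669 -102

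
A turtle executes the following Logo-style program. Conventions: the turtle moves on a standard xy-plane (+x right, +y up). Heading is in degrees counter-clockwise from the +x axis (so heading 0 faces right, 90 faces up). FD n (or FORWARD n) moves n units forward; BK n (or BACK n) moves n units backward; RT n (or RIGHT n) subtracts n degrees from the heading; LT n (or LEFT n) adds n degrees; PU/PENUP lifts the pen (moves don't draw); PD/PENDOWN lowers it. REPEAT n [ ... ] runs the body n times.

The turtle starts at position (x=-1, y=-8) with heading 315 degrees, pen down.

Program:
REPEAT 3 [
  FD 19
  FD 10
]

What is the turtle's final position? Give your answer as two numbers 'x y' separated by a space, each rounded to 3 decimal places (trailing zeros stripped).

Executing turtle program step by step:
Start: pos=(-1,-8), heading=315, pen down
REPEAT 3 [
  -- iteration 1/3 --
  FD 19: (-1,-8) -> (12.435,-21.435) [heading=315, draw]
  FD 10: (12.435,-21.435) -> (19.506,-28.506) [heading=315, draw]
  -- iteration 2/3 --
  FD 19: (19.506,-28.506) -> (32.941,-41.941) [heading=315, draw]
  FD 10: (32.941,-41.941) -> (40.012,-49.012) [heading=315, draw]
  -- iteration 3/3 --
  FD 19: (40.012,-49.012) -> (53.447,-62.447) [heading=315, draw]
  FD 10: (53.447,-62.447) -> (60.518,-69.518) [heading=315, draw]
]
Final: pos=(60.518,-69.518), heading=315, 6 segment(s) drawn

Answer: 60.518 -69.518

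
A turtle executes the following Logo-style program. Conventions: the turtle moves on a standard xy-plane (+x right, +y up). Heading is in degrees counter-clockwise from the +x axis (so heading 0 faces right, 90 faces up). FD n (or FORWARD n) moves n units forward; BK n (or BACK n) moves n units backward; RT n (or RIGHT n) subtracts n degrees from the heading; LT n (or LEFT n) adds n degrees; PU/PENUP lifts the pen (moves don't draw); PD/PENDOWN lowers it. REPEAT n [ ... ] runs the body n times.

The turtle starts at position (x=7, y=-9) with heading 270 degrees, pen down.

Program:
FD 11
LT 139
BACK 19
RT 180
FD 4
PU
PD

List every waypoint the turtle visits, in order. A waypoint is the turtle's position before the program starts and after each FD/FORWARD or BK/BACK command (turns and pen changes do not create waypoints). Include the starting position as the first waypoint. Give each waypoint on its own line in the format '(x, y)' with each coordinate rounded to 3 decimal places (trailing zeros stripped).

Answer: (7, -9)
(7, -20)
(-5.465, -34.339)
(-8.089, -37.358)

Derivation:
Executing turtle program step by step:
Start: pos=(7,-9), heading=270, pen down
FD 11: (7,-9) -> (7,-20) [heading=270, draw]
LT 139: heading 270 -> 49
BK 19: (7,-20) -> (-5.465,-34.339) [heading=49, draw]
RT 180: heading 49 -> 229
FD 4: (-5.465,-34.339) -> (-8.089,-37.358) [heading=229, draw]
PU: pen up
PD: pen down
Final: pos=(-8.089,-37.358), heading=229, 3 segment(s) drawn
Waypoints (4 total):
(7, -9)
(7, -20)
(-5.465, -34.339)
(-8.089, -37.358)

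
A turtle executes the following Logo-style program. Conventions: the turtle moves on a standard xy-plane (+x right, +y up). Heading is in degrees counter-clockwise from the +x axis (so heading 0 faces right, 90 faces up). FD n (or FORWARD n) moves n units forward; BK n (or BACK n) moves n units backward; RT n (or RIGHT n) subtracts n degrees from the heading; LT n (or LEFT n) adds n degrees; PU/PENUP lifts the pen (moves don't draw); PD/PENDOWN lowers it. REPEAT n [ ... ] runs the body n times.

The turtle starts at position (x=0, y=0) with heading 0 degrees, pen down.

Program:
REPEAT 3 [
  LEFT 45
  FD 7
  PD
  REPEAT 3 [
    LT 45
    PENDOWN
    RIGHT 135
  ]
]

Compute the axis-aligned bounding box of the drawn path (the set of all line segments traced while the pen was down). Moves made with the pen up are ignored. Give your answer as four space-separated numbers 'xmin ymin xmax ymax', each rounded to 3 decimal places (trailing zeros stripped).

Executing turtle program step by step:
Start: pos=(0,0), heading=0, pen down
REPEAT 3 [
  -- iteration 1/3 --
  LT 45: heading 0 -> 45
  FD 7: (0,0) -> (4.95,4.95) [heading=45, draw]
  PD: pen down
  REPEAT 3 [
    -- iteration 1/3 --
    LT 45: heading 45 -> 90
    PD: pen down
    RT 135: heading 90 -> 315
    -- iteration 2/3 --
    LT 45: heading 315 -> 0
    PD: pen down
    RT 135: heading 0 -> 225
    -- iteration 3/3 --
    LT 45: heading 225 -> 270
    PD: pen down
    RT 135: heading 270 -> 135
  ]
  -- iteration 2/3 --
  LT 45: heading 135 -> 180
  FD 7: (4.95,4.95) -> (-2.05,4.95) [heading=180, draw]
  PD: pen down
  REPEAT 3 [
    -- iteration 1/3 --
    LT 45: heading 180 -> 225
    PD: pen down
    RT 135: heading 225 -> 90
    -- iteration 2/3 --
    LT 45: heading 90 -> 135
    PD: pen down
    RT 135: heading 135 -> 0
    -- iteration 3/3 --
    LT 45: heading 0 -> 45
    PD: pen down
    RT 135: heading 45 -> 270
  ]
  -- iteration 3/3 --
  LT 45: heading 270 -> 315
  FD 7: (-2.05,4.95) -> (2.899,0) [heading=315, draw]
  PD: pen down
  REPEAT 3 [
    -- iteration 1/3 --
    LT 45: heading 315 -> 0
    PD: pen down
    RT 135: heading 0 -> 225
    -- iteration 2/3 --
    LT 45: heading 225 -> 270
    PD: pen down
    RT 135: heading 270 -> 135
    -- iteration 3/3 --
    LT 45: heading 135 -> 180
    PD: pen down
    RT 135: heading 180 -> 45
  ]
]
Final: pos=(2.899,0), heading=45, 3 segment(s) drawn

Segment endpoints: x in {-2.05, 0, 2.899, 4.95}, y in {0, 0, 4.95, 4.95}
xmin=-2.05, ymin=0, xmax=4.95, ymax=4.95

Answer: -2.05 0 4.95 4.95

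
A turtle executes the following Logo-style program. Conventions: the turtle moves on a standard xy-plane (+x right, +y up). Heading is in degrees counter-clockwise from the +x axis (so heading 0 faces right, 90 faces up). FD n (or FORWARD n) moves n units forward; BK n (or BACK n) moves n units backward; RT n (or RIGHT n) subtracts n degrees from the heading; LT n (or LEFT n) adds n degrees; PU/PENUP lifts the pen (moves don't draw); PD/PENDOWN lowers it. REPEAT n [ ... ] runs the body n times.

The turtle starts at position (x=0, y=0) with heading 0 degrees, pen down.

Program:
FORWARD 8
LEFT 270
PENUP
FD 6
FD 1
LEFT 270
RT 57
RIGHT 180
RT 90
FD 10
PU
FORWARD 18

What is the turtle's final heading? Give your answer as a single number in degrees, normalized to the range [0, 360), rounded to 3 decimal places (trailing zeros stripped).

Executing turtle program step by step:
Start: pos=(0,0), heading=0, pen down
FD 8: (0,0) -> (8,0) [heading=0, draw]
LT 270: heading 0 -> 270
PU: pen up
FD 6: (8,0) -> (8,-6) [heading=270, move]
FD 1: (8,-6) -> (8,-7) [heading=270, move]
LT 270: heading 270 -> 180
RT 57: heading 180 -> 123
RT 180: heading 123 -> 303
RT 90: heading 303 -> 213
FD 10: (8,-7) -> (-0.387,-12.446) [heading=213, move]
PU: pen up
FD 18: (-0.387,-12.446) -> (-15.483,-22.25) [heading=213, move]
Final: pos=(-15.483,-22.25), heading=213, 1 segment(s) drawn

Answer: 213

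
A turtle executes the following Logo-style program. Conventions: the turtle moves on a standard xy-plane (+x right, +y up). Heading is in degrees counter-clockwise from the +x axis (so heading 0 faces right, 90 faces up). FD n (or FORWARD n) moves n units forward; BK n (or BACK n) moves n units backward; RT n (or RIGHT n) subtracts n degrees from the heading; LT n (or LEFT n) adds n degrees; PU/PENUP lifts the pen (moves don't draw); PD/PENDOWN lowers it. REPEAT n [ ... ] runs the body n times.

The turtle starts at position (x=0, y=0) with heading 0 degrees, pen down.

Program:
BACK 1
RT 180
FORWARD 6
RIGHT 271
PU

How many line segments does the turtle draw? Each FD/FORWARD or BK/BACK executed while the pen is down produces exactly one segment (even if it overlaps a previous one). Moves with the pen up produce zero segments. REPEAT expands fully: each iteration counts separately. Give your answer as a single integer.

Executing turtle program step by step:
Start: pos=(0,0), heading=0, pen down
BK 1: (0,0) -> (-1,0) [heading=0, draw]
RT 180: heading 0 -> 180
FD 6: (-1,0) -> (-7,0) [heading=180, draw]
RT 271: heading 180 -> 269
PU: pen up
Final: pos=(-7,0), heading=269, 2 segment(s) drawn
Segments drawn: 2

Answer: 2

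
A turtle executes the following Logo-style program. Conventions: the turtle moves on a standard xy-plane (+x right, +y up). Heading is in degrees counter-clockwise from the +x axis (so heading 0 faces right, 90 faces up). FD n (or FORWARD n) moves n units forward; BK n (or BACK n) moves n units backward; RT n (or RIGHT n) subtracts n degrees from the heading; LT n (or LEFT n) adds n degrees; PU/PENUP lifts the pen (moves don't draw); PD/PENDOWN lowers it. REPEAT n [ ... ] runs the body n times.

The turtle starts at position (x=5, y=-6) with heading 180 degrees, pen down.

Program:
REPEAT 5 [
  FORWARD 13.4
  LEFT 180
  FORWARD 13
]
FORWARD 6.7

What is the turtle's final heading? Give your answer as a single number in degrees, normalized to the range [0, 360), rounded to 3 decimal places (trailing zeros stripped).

Executing turtle program step by step:
Start: pos=(5,-6), heading=180, pen down
REPEAT 5 [
  -- iteration 1/5 --
  FD 13.4: (5,-6) -> (-8.4,-6) [heading=180, draw]
  LT 180: heading 180 -> 0
  FD 13: (-8.4,-6) -> (4.6,-6) [heading=0, draw]
  -- iteration 2/5 --
  FD 13.4: (4.6,-6) -> (18,-6) [heading=0, draw]
  LT 180: heading 0 -> 180
  FD 13: (18,-6) -> (5,-6) [heading=180, draw]
  -- iteration 3/5 --
  FD 13.4: (5,-6) -> (-8.4,-6) [heading=180, draw]
  LT 180: heading 180 -> 0
  FD 13: (-8.4,-6) -> (4.6,-6) [heading=0, draw]
  -- iteration 4/5 --
  FD 13.4: (4.6,-6) -> (18,-6) [heading=0, draw]
  LT 180: heading 0 -> 180
  FD 13: (18,-6) -> (5,-6) [heading=180, draw]
  -- iteration 5/5 --
  FD 13.4: (5,-6) -> (-8.4,-6) [heading=180, draw]
  LT 180: heading 180 -> 0
  FD 13: (-8.4,-6) -> (4.6,-6) [heading=0, draw]
]
FD 6.7: (4.6,-6) -> (11.3,-6) [heading=0, draw]
Final: pos=(11.3,-6), heading=0, 11 segment(s) drawn

Answer: 0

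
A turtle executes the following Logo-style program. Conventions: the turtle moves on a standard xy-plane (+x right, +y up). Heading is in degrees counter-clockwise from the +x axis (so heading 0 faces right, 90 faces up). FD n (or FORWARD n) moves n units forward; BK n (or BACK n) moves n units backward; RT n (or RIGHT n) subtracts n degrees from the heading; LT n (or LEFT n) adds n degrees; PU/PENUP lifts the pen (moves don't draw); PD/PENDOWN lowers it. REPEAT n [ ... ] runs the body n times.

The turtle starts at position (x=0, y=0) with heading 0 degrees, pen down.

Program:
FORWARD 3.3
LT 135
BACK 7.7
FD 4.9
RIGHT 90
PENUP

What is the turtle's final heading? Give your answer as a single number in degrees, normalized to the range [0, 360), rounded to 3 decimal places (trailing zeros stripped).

Answer: 45

Derivation:
Executing turtle program step by step:
Start: pos=(0,0), heading=0, pen down
FD 3.3: (0,0) -> (3.3,0) [heading=0, draw]
LT 135: heading 0 -> 135
BK 7.7: (3.3,0) -> (8.745,-5.445) [heading=135, draw]
FD 4.9: (8.745,-5.445) -> (5.28,-1.98) [heading=135, draw]
RT 90: heading 135 -> 45
PU: pen up
Final: pos=(5.28,-1.98), heading=45, 3 segment(s) drawn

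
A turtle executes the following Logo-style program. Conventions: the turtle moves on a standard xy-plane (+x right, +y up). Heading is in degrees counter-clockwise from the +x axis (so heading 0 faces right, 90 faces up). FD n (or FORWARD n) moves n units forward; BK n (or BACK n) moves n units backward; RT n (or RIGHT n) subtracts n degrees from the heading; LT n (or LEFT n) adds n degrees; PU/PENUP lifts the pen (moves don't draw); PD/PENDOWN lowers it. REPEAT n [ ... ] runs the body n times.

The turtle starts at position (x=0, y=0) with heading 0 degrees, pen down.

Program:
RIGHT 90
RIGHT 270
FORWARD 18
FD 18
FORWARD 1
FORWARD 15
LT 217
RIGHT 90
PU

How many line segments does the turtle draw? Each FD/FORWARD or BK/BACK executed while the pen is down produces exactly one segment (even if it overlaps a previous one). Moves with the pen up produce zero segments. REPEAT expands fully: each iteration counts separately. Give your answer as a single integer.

Executing turtle program step by step:
Start: pos=(0,0), heading=0, pen down
RT 90: heading 0 -> 270
RT 270: heading 270 -> 0
FD 18: (0,0) -> (18,0) [heading=0, draw]
FD 18: (18,0) -> (36,0) [heading=0, draw]
FD 1: (36,0) -> (37,0) [heading=0, draw]
FD 15: (37,0) -> (52,0) [heading=0, draw]
LT 217: heading 0 -> 217
RT 90: heading 217 -> 127
PU: pen up
Final: pos=(52,0), heading=127, 4 segment(s) drawn
Segments drawn: 4

Answer: 4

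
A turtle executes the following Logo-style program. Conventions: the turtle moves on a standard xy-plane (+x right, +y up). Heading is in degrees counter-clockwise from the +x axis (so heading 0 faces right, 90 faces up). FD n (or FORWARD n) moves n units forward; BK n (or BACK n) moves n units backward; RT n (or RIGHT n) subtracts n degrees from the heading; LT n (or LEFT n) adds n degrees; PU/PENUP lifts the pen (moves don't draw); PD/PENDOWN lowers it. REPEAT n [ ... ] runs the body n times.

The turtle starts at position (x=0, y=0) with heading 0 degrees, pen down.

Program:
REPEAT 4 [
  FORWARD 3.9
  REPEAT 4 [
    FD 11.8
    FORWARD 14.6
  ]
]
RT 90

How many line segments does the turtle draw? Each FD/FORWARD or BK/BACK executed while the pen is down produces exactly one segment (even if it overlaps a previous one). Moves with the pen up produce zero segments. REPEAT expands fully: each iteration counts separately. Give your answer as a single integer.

Executing turtle program step by step:
Start: pos=(0,0), heading=0, pen down
REPEAT 4 [
  -- iteration 1/4 --
  FD 3.9: (0,0) -> (3.9,0) [heading=0, draw]
  REPEAT 4 [
    -- iteration 1/4 --
    FD 11.8: (3.9,0) -> (15.7,0) [heading=0, draw]
    FD 14.6: (15.7,0) -> (30.3,0) [heading=0, draw]
    -- iteration 2/4 --
    FD 11.8: (30.3,0) -> (42.1,0) [heading=0, draw]
    FD 14.6: (42.1,0) -> (56.7,0) [heading=0, draw]
    -- iteration 3/4 --
    FD 11.8: (56.7,0) -> (68.5,0) [heading=0, draw]
    FD 14.6: (68.5,0) -> (83.1,0) [heading=0, draw]
    -- iteration 4/4 --
    FD 11.8: (83.1,0) -> (94.9,0) [heading=0, draw]
    FD 14.6: (94.9,0) -> (109.5,0) [heading=0, draw]
  ]
  -- iteration 2/4 --
  FD 3.9: (109.5,0) -> (113.4,0) [heading=0, draw]
  REPEAT 4 [
    -- iteration 1/4 --
    FD 11.8: (113.4,0) -> (125.2,0) [heading=0, draw]
    FD 14.6: (125.2,0) -> (139.8,0) [heading=0, draw]
    -- iteration 2/4 --
    FD 11.8: (139.8,0) -> (151.6,0) [heading=0, draw]
    FD 14.6: (151.6,0) -> (166.2,0) [heading=0, draw]
    -- iteration 3/4 --
    FD 11.8: (166.2,0) -> (178,0) [heading=0, draw]
    FD 14.6: (178,0) -> (192.6,0) [heading=0, draw]
    -- iteration 4/4 --
    FD 11.8: (192.6,0) -> (204.4,0) [heading=0, draw]
    FD 14.6: (204.4,0) -> (219,0) [heading=0, draw]
  ]
  -- iteration 3/4 --
  FD 3.9: (219,0) -> (222.9,0) [heading=0, draw]
  REPEAT 4 [
    -- iteration 1/4 --
    FD 11.8: (222.9,0) -> (234.7,0) [heading=0, draw]
    FD 14.6: (234.7,0) -> (249.3,0) [heading=0, draw]
    -- iteration 2/4 --
    FD 11.8: (249.3,0) -> (261.1,0) [heading=0, draw]
    FD 14.6: (261.1,0) -> (275.7,0) [heading=0, draw]
    -- iteration 3/4 --
    FD 11.8: (275.7,0) -> (287.5,0) [heading=0, draw]
    FD 14.6: (287.5,0) -> (302.1,0) [heading=0, draw]
    -- iteration 4/4 --
    FD 11.8: (302.1,0) -> (313.9,0) [heading=0, draw]
    FD 14.6: (313.9,0) -> (328.5,0) [heading=0, draw]
  ]
  -- iteration 4/4 --
  FD 3.9: (328.5,0) -> (332.4,0) [heading=0, draw]
  REPEAT 4 [
    -- iteration 1/4 --
    FD 11.8: (332.4,0) -> (344.2,0) [heading=0, draw]
    FD 14.6: (344.2,0) -> (358.8,0) [heading=0, draw]
    -- iteration 2/4 --
    FD 11.8: (358.8,0) -> (370.6,0) [heading=0, draw]
    FD 14.6: (370.6,0) -> (385.2,0) [heading=0, draw]
    -- iteration 3/4 --
    FD 11.8: (385.2,0) -> (397,0) [heading=0, draw]
    FD 14.6: (397,0) -> (411.6,0) [heading=0, draw]
    -- iteration 4/4 --
    FD 11.8: (411.6,0) -> (423.4,0) [heading=0, draw]
    FD 14.6: (423.4,0) -> (438,0) [heading=0, draw]
  ]
]
RT 90: heading 0 -> 270
Final: pos=(438,0), heading=270, 36 segment(s) drawn
Segments drawn: 36

Answer: 36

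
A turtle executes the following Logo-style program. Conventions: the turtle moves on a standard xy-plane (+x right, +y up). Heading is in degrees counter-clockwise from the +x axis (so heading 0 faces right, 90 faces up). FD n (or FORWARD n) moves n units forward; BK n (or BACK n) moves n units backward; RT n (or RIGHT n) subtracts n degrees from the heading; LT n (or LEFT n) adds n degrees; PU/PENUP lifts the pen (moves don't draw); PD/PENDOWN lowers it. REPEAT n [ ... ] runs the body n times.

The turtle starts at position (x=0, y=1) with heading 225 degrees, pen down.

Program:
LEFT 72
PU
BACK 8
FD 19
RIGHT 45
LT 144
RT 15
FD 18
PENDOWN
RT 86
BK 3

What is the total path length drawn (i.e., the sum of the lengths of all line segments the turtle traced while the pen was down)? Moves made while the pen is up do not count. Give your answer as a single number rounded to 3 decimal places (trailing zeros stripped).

Executing turtle program step by step:
Start: pos=(0,1), heading=225, pen down
LT 72: heading 225 -> 297
PU: pen up
BK 8: (0,1) -> (-3.632,8.128) [heading=297, move]
FD 19: (-3.632,8.128) -> (4.994,-8.801) [heading=297, move]
RT 45: heading 297 -> 252
LT 144: heading 252 -> 36
RT 15: heading 36 -> 21
FD 18: (4.994,-8.801) -> (21.798,-2.35) [heading=21, move]
PD: pen down
RT 86: heading 21 -> 295
BK 3: (21.798,-2.35) -> (20.53,0.368) [heading=295, draw]
Final: pos=(20.53,0.368), heading=295, 1 segment(s) drawn

Segment lengths:
  seg 1: (21.798,-2.35) -> (20.53,0.368), length = 3
Total = 3

Answer: 3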